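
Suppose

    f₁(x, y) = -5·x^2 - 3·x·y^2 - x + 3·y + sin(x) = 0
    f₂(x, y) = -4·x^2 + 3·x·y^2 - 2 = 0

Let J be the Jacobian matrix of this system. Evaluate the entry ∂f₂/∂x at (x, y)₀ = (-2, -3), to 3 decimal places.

43.000

∂f₂/∂x = -8·x + 3·y^2.
At (-2, -3) this is 43.000.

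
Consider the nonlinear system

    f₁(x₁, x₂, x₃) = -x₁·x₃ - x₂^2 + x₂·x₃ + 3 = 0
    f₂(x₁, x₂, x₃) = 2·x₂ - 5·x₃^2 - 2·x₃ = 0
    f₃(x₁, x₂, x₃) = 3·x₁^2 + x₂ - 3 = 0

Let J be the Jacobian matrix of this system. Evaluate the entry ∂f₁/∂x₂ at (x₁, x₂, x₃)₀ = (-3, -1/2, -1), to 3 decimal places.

0.000

∂f₁/∂x₂ = -2·x₂ + x₃.
At (-3, -1/2, -1) this is 0.000.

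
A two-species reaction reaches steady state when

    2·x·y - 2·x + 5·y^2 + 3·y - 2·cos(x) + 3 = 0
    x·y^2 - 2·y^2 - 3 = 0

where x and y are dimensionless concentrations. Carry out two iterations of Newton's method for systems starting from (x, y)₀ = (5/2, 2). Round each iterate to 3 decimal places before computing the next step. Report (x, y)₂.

(9.276, 0.730)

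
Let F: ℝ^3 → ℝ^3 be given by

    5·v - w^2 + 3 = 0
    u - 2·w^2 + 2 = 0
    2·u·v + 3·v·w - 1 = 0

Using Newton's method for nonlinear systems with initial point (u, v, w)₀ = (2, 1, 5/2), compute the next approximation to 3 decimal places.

At (2, 1, 5/2): F = (1.750, -8.500, 10.500).
Jacobian J = [[0, 5, -2·w], [1, 0, -4·w], [2·v, 2·u + 3·w, 3·v]].
At the point, J = [[0.000, 5.000, -5.000], [1.000, 0.000, -10.000], [2.000, 11.500, 3.000]] (det J = -172.500).
Solving J·Δ = −F gives Δ = (1.696, -1.030, -0.680).
Then the next iterate is (u, v, w)₁ = (3.696, -0.030, 1.820).

(3.696, -0.030, 1.820)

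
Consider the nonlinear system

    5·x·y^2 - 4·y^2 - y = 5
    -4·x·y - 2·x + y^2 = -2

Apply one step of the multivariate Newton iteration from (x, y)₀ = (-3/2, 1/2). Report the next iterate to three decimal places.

(-0.421, -0.062)

At (-3/2, 1/2): F = (-8.375, 8.250).
Jacobian J = [[5·y^2, 10·x·y - 8·y - 1], [-4·y - 2, -4·x + 2·y]].
At the point, J = [[1.250, -12.500], [-4.000, 7.000]] (det J = -41.250).
Solving J·Δ = −F gives Δ = (1.079, -0.562).
Then the next iterate is (x, y)₁ = (-0.421, -0.062).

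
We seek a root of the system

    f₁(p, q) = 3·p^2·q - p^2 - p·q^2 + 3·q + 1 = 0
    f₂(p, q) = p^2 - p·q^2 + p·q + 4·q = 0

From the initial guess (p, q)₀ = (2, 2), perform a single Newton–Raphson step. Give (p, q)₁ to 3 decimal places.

At (2, 2): F = (19.000, 8.000).
Jacobian J = [[6·p·q - 2·p - q^2, 3·p^2 - 2·p·q + 3], [2·p - q^2 + q, -2·p·q + p + 4]].
At the point, J = [[16.000, 7.000], [2.000, -2.000]] (det J = -46.000).
Solving J·Δ = −F gives Δ = (-2.043, 1.957).
Then the next iterate is (p, q)₁ = (-0.043, 3.957).

(-0.043, 3.957)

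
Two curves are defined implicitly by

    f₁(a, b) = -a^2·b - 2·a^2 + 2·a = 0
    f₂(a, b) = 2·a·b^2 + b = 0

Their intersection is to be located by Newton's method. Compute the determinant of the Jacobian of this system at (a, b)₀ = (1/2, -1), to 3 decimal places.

-0.500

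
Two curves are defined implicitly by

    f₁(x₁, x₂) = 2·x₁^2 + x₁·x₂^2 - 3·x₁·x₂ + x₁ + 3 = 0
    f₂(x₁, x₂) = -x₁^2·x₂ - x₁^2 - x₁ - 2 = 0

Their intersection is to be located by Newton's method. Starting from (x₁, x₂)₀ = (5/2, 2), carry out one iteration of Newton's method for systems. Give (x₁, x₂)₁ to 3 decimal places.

At (5/2, 2): F = (13.000, -23.250).
Jacobian J = [[4·x₁ + x₂^2 - 3·x₂ + 1, 2·x₁·x₂ - 3·x₁], [-2·x₁·x₂ - 2·x₁ - 1, -x₁^2]].
At the point, J = [[9.000, 2.500], [-16.000, -6.250]] (det J = -16.250).
Solving J·Δ = −F gives Δ = (-1.423, -0.077).
Then the next iterate is (x₁, x₂)₁ = (1.077, 1.923).

(1.077, 1.923)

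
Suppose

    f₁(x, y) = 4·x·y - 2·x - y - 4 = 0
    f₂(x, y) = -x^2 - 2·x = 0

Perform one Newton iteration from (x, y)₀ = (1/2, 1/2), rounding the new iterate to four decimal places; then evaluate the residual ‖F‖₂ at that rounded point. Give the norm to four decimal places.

7.5026

At (1/2, 1/2): F = (-4.5000, -1.2500).
Jacobian J = [[4·y - 2, 4·x - 1], [-2·x - 2, 0]].
At the point, J = [[0.0000, 1.0000], [-3.0000, 0.0000]] (det J = 3.0000).
Solving J·Δ = −F gives Δ = (-0.4167, 4.5000).
Then the next iterate is (x, y)₁ = (0.0833, 5.0000).
Re-evaluating at (0.0833, 5.0000): F = (-7.5006, -0.173539), so ‖F‖₂ = 7.5026.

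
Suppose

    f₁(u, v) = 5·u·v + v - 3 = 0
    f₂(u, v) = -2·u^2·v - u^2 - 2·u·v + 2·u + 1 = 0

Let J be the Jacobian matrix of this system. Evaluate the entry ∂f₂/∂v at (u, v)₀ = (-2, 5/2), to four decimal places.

-4.0000

∂f₂/∂v = -2·u^2 - 2·u.
At (-2, 5/2) this is -4.0000.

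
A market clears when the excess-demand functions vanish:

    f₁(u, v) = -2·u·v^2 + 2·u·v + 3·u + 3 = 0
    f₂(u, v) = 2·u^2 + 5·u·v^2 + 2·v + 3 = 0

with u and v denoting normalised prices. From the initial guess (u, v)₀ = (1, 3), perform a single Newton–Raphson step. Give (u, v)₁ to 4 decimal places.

(-0.8218, 4.0396)

At (1, 3): F = (-6.0000, 56.0000).
Jacobian J = [[-2·v^2 + 2·v + 3, -4·u·v + 2·u], [4·u + 5·v^2, 10·u·v + 2]].
At the point, J = [[-9.0000, -10.0000], [49.0000, 32.0000]] (det J = 202.0000).
Solving J·Δ = −F gives Δ = (-1.8218, 1.0396).
Then the next iterate is (u, v)₁ = (-0.8218, 4.0396).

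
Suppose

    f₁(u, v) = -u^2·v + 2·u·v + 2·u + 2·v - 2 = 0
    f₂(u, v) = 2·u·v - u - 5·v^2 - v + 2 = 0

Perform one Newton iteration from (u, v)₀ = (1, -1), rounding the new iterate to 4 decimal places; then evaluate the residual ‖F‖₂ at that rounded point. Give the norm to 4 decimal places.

At (1, -1): F = (-3.0000, -5.0000).
Jacobian J = [[-2·u·v + 2·v + 2, -u^2 + 2·u + 2], [2·v - 1, 2·u - 10·v - 1]].
At the point, J = [[2.0000, 3.0000], [-3.0000, 11.0000]] (det J = 31.0000).
Solving J·Δ = −F gives Δ = (0.5806, 0.6129).
Then the next iterate is (u, v)₁ = (1.5806, -0.3871).
Re-evaluating at (1.5806, -0.3871): F = (0.130390, -1.166433), so ‖F‖₂ = 1.1737.

1.1737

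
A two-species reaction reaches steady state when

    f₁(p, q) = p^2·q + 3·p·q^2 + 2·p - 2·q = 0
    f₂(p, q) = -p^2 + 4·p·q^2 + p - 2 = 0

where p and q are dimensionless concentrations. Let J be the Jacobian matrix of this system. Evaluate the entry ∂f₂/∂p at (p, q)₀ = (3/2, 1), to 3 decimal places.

2.000

∂f₂/∂p = -2·p + 4·q^2 + 1.
At (3/2, 1) this is 2.000.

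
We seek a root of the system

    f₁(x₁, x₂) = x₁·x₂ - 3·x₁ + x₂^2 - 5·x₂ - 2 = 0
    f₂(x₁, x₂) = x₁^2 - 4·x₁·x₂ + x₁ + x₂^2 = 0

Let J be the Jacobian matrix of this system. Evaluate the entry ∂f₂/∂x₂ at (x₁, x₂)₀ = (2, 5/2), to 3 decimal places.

-3.000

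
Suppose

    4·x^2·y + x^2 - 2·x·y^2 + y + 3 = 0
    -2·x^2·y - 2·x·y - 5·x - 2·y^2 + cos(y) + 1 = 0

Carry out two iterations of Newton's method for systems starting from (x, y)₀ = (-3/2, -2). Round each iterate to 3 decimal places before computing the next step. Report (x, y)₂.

(-1.266, -2.031)

At (-3/2, -2): F = (-2.750, 3.08385).
Jacobian J = [[8·x·y + 2·x - 2·y^2, 4·x^2 - 4·x·y + 1], [-4·x·y - 2·y - 5, -2·x^2 - 2·x - 4·y - sin(y)]].
At the point, J = [[13.000, -2.000], [-13.000, 7.40930]] (det J = 70.32087).
Solving J·Δ = −F gives Δ = (0.202, -0.062).
Then the next iterate is (x, y)₁ = (-1.298, -2.062).
Round to (-1.298, -2.062) and repeat: F = (-0.23567, 0.10980), J = [[10.31212, -2.96669], [-11.58190, 8.35616]].
Δ = (0.032, 0.031), so (x, y)₂ = (-1.266, -2.031).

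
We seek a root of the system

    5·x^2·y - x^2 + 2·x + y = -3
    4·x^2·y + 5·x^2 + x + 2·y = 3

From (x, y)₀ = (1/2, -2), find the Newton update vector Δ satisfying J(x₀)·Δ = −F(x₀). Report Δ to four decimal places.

At (1/2, -2): F = (-0.7500, -7.2500).
Jacobian J = [[10·x·y - 2·x + 2, 5·x^2 + 1], [8·x·y + 10·x + 1, 4·x^2 + 2]].
At the point, J = [[-9.0000, 2.2500], [-2.0000, 3.0000]] (det J = -22.5000).
Solving J·Δ = −F gives Δ = (0.6250, 2.8333).

(0.6250, 2.8333)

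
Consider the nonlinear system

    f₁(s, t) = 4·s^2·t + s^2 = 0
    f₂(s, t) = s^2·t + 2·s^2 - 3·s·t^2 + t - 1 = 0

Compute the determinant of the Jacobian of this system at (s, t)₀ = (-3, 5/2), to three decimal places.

J = [[8·s·t + 2·s, 4·s^2], [2·s·t + 4·s - 3·t^2, s^2 - 6·s·t + 1]].
At the point, J = [[-66.000, 36.000], [-45.750, 55.000]].
det J = -1983.000.

-1983.000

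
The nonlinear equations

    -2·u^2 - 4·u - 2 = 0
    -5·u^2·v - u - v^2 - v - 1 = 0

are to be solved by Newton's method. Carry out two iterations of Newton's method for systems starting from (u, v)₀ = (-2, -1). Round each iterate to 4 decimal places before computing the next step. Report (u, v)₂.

(-1.2500, -0.1081)

At (-2, -1): F = (-2.0000, 21.0000).
Jacobian J = [[-4·u - 4, 0], [-10·u·v - 1, -5·u^2 - 2·v - 1]].
At the point, J = [[4.0000, 0.0000], [-21.0000, -19.0000]] (det J = -76.0000).
Solving J·Δ = −F gives Δ = (0.5000, 0.5526).
Then the next iterate is (u, v)₁ = (-1.5000, -0.4474).
Round to (-1.5000, -0.4474) and repeat: F = (-0.5000, 5.780483), J = [[2.0000, 0.0000], [-7.7110, -11.3552]].
Δ = (0.2500, 0.3393), so (u, v)₂ = (-1.2500, -0.1081).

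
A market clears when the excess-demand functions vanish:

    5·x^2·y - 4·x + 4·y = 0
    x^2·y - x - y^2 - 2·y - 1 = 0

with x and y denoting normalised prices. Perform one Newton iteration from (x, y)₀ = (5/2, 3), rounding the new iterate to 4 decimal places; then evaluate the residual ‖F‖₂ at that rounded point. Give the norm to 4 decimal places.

At (5/2, 3): F = (95.7500, 0.2500).
Jacobian J = [[10·x·y - 4, 5·x^2 + 4], [2·x·y - 1, x^2 - 2·y - 2]].
At the point, J = [[71.0000, 35.2500], [14.0000, -1.7500]] (det J = -617.7500).
Solving J·Δ = −F gives Δ = (-0.2855, -2.1412).
Then the next iterate is (x, y)₁ = (2.2145, 0.8588).
Re-evaluating at (2.2145, 0.8588): F = (15.635020, -1.458073), so ‖F‖₂ = 15.7029.

15.7029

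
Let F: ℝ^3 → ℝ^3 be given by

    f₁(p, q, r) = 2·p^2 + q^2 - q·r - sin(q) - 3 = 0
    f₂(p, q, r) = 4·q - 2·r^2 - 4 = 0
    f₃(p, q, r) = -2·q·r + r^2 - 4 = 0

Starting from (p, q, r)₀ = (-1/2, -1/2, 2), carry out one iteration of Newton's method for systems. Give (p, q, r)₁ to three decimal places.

At (-1/2, -1/2, 2): F = (-0.77057, -14.000, 2.000).
Jacobian J = [[4·p, 2·q - r - cos(q), -q], [0, 4, -4·r], [0, -2·r, -2·q + 2·r]].
At the point, J = [[-2.000, -3.87758, 0.500], [0.000, 4.000, -8.000], [0.000, -4.000, 5.000]] (det J = 24.000).
Solving J·Δ = −F gives Δ = (7.339, -4.500, -4.000).
Then the next iterate is (p, q, r)₁ = (6.839, -5.000, -2.000).

(6.839, -5.000, -2.000)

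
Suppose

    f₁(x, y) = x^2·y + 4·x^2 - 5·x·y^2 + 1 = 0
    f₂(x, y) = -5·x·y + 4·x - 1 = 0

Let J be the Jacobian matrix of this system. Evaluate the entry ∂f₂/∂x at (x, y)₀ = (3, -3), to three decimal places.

∂f₂/∂x = -5·y + 4.
At (3, -3) this is 19.000.

19.000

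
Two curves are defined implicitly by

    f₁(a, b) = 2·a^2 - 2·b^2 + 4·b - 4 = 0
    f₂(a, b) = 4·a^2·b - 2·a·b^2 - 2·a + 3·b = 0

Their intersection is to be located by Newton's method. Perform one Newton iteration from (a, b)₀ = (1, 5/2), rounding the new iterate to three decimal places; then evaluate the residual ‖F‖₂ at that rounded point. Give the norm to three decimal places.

4.843

At (1, 5/2): F = (-4.500, 3.000).
Jacobian J = [[4·a, -4·b + 4], [8·a·b - 2·b^2 - 2, 4·a^2 - 4·a·b + 3]].
At the point, J = [[4.000, -6.000], [5.500, -3.000]] (det J = 21.000).
Solving J·Δ = −F gives Δ = (-1.500, -1.750).
Then the next iterate is (a, b)₁ = (-0.500, 0.750).
Re-evaluating at (-0.500, 0.750): F = (-1.625, 4.56250), so ‖F‖₂ = 4.843.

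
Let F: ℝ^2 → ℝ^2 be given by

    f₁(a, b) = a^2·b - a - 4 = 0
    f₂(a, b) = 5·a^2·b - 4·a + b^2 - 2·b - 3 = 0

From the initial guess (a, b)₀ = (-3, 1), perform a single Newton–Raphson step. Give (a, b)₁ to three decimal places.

At (-3, 1): F = (8.000, 53.000).
Jacobian J = [[2·a·b - 1, a^2], [10·a·b - 4, 5·a^2 + 2·b - 2]].
At the point, J = [[-7.000, 9.000], [-34.000, 45.000]] (det J = -9.000).
Solving J·Δ = −F gives Δ = (-13.000, -11.000).
Then the next iterate is (a, b)₁ = (-16.000, -10.000).

(-16.000, -10.000)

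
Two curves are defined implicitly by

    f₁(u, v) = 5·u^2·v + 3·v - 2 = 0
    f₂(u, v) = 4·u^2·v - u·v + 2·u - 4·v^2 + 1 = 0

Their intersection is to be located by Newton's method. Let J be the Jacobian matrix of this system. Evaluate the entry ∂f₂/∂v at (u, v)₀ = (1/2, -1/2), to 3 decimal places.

4.500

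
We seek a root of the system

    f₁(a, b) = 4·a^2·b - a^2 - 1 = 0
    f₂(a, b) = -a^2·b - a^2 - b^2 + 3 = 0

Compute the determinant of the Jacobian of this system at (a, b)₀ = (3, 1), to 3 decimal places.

234.000

J = [[8·a·b - 2·a, 4·a^2], [-2·a·b - 2·a, -a^2 - 2·b]].
At the point, J = [[18.000, 36.000], [-12.000, -11.000]].
det J = 234.000.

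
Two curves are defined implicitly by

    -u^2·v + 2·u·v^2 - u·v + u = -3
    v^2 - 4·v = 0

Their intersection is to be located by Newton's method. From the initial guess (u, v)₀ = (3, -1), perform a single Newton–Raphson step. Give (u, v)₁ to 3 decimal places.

(2.600, -0.167)

At (3, -1): F = (24.000, 5.000).
Jacobian J = [[-2·u·v + 2·v^2 - v + 1, -u^2 + 4·u·v - u], [0, 2·v - 4]].
At the point, J = [[10.000, -24.000], [0.000, -6.000]] (det J = -60.000).
Solving J·Δ = −F gives Δ = (-0.400, 0.833).
Then the next iterate is (u, v)₁ = (2.600, -0.167).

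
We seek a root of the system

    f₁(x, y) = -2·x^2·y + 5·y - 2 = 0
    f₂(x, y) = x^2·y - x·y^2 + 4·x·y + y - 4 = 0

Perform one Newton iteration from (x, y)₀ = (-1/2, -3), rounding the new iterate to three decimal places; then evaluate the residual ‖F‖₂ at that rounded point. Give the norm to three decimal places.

4.454

At (-1/2, -3): F = (-15.500, 2.750).
Jacobian J = [[-4·x·y, -2·x^2 + 5], [2·x·y - y^2 + 4·y, x^2 - 2·x·y + 4·x + 1]].
At the point, J = [[-6.000, 4.500], [-18.000, -3.750]] (det J = 103.500).
Solving J·Δ = −F gives Δ = (-0.442, 2.855).
Then the next iterate is (x, y)₁ = (-0.942, -0.145).
Re-evaluating at (-0.942, -0.145): F = (-2.46766, -3.70750), so ‖F‖₂ = 4.454.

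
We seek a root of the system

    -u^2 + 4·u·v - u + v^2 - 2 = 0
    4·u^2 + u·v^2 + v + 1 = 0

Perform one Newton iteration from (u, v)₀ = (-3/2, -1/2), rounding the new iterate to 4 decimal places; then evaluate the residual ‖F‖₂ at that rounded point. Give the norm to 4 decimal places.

At (-3/2, -1/2): F = (0.5000, 9.1250).
Jacobian J = [[-2·u + 4·v - 1, 4·u + 2·v], [8·u + v^2, 2·u·v + 1]].
At the point, J = [[0.0000, -7.0000], [-11.7500, 2.5000]] (det J = -82.2500).
Solving J·Δ = −F gives Δ = (0.7918, 0.0714).
Then the next iterate is (u, v)₁ = (-0.7082, -0.4286).
Re-evaluating at (-0.7082, -0.4286): F = (-0.395511, 2.447494), so ‖F‖₂ = 2.4792.

2.4792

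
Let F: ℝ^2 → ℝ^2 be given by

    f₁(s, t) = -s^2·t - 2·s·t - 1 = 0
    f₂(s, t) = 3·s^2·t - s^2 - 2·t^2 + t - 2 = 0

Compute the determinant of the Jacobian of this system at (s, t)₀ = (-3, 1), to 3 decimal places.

J = [[-2·s·t - 2·t, -s^2 - 2·s], [6·s·t - 2·s, 3·s^2 - 4·t + 1]].
At the point, J = [[4.000, -3.000], [-12.000, 24.000]].
det J = 60.000.

60.000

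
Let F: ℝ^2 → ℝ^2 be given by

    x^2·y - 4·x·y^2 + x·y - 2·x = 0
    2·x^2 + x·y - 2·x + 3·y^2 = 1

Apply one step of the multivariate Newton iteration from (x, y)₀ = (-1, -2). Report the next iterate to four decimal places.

(-1.4750, -0.4000)

At (-1, -2): F = (18.0000, 17.0000).
Jacobian J = [[2·x·y - 4·y^2 + y - 2, x^2 - 8·x·y + x], [4·x + y - 2, x + 6·y]].
At the point, J = [[-16.0000, -16.0000], [-8.0000, -13.0000]] (det J = 80.0000).
Solving J·Δ = −F gives Δ = (-0.4750, 1.6000).
Then the next iterate is (x, y)₁ = (-1.4750, -0.4000).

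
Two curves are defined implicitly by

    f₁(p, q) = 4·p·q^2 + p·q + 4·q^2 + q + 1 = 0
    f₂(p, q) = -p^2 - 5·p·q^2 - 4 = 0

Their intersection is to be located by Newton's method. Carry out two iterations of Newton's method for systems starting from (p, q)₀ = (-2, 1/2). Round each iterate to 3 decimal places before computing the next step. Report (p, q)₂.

(-1.429, 1.023)

At (-2, 1/2): F = (-0.500, -5.500).
Jacobian J = [[4·q^2 + q, 8·p·q + p + 8·q + 1], [-2·p - 5·q^2, -10·p·q]].
At the point, J = [[1.500, -5.000], [2.750, 10.000]] (det J = 28.750).
Solving J·Δ = −F gives Δ = (1.130, 0.239).
Then the next iterate is (p, q)₁ = (-0.870, 0.739).
Round to (-0.870, 0.739) and repeat: F = (1.38005, -2.38127), J = [[2.92348, 0.89856], [-0.99060, 6.42930]].
Δ = (-0.559, 0.284), so (p, q)₂ = (-1.429, 1.023).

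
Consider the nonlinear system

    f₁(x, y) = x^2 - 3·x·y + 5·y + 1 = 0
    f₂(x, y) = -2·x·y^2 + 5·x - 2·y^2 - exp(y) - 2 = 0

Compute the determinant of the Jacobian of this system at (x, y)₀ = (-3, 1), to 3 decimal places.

J = [[2·x - 3·y, -3·x + 5], [-2·y^2 + 5, -4·x·y - 4·y - exp(y)]].
At the point, J = [[-9.000, 14.000], [3.000, 5.28172]].
det J = -89.535.

-89.535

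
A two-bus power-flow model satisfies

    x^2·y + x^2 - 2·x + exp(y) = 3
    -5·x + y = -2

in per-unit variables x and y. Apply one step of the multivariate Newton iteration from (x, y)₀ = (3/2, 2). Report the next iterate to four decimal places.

At (3/2, 2): F = (8.139056, -3.5000).
Jacobian J = [[2·x·y + 2·x - 2, x^2 + exp(y)], [-5, 1]].
At the point, J = [[7.0000, 9.639056], [-5.0000, 1.0000]] (det J = 55.195280).
Solving J·Δ = −F gives Δ = (-0.7587, -0.2934).
Then the next iterate is (x, y)₁ = (0.7413, 1.7066).

(0.7413, 1.7066)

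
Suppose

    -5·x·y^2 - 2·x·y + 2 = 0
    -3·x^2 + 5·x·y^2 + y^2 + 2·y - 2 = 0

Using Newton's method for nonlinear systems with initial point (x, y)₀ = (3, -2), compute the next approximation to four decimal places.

(1.6674, -1.5430)

At (3, -2): F = (-46.0000, 31.0000).
Jacobian J = [[-5·y^2 - 2·y, -10·x·y - 2·x], [-6·x + 5·y^2, 10·x·y + 2·y + 2]].
At the point, J = [[-16.0000, 54.0000], [2.0000, -62.0000]] (det J = 884.0000).
Solving J·Δ = −F gives Δ = (-1.3326, 0.4570).
Then the next iterate is (x, y)₁ = (1.6674, -1.5430).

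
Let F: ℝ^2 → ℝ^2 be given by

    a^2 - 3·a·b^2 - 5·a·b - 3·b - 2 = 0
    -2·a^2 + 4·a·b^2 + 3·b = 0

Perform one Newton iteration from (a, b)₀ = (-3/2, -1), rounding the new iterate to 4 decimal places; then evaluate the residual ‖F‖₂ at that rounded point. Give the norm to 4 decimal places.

At (-3/2, -1): F = (0.2500, -13.5000).
Jacobian J = [[2·a - 3·b^2 - 5·b, -6·a·b - 5·a - 3], [-4·a + 4·b^2, 8·a·b + 3]].
At the point, J = [[-1.0000, -4.5000], [10.0000, 15.0000]] (det J = 30.0000).
Solving J·Δ = −F gives Δ = (1.9000, -0.3667).
Then the next iterate is (a, b)₁ = (0.4000, -1.3667).
Re-evaluating at (0.4000, -1.3667): F = (2.752057, -1.431510), so ‖F‖₂ = 3.1021.

3.1021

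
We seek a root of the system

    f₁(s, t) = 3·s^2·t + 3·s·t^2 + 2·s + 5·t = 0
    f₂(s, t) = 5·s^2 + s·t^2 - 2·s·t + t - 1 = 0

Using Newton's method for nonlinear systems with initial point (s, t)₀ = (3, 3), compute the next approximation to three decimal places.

(1.615, 2.209)

At (3, 3): F = (183.000, 56.000).
Jacobian J = [[6·s·t + 3·t^2 + 2, 3·s^2 + 6·s·t + 5], [10·s + t^2 - 2·t, 2·s·t - 2·s + 1]].
At the point, J = [[83.000, 86.000], [33.000, 13.000]] (det J = -1759.000).
Solving J·Δ = −F gives Δ = (-1.385, -0.791).
Then the next iterate is (s, t)₁ = (1.615, 2.209).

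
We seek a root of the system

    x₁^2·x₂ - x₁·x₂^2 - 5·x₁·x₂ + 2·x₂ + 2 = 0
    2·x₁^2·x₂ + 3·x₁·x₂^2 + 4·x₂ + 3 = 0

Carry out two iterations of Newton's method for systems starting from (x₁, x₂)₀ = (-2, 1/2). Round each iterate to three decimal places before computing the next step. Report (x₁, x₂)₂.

At (-2, 1/2): F = (10.500, 7.500).
Jacobian J = [[2·x₁·x₂ - x₂^2 - 5·x₂, x₁^2 - 2·x₁·x₂ - 5·x₁ + 2], [4·x₁·x₂ + 3·x₂^2, 2·x₁^2 + 6·x₁·x₂ + 4]].
At the point, J = [[-4.750, 18.000], [-3.250, 6.000]] (det J = 30.000).
Solving J·Δ = −F gives Δ = (2.400, 0.050).
Then the next iterate is (x₁, x₂)₁ = (0.400, 0.550).
Round to (0.400, 0.550) and repeat: F = (1.967, 5.739), J = [[-2.61250, -0.280], [1.78750, 5.640]].
Δ = (0.892, -1.300), so (x₁, x₂)₂ = (1.292, -0.750).

(1.292, -0.750)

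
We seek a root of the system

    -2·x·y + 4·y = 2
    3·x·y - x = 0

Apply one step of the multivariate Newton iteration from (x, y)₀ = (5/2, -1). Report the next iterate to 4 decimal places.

At (5/2, -1): F = (-1.0000, -10.0000).
Jacobian J = [[-2·y, -2·x + 4], [3·y - 1, 3·x]].
At the point, J = [[2.0000, -1.0000], [-4.0000, 7.5000]] (det J = 11.0000).
Solving J·Δ = −F gives Δ = (1.5909, 2.1818).
Then the next iterate is (x, y)₁ = (4.0909, 1.1818).

(4.0909, 1.1818)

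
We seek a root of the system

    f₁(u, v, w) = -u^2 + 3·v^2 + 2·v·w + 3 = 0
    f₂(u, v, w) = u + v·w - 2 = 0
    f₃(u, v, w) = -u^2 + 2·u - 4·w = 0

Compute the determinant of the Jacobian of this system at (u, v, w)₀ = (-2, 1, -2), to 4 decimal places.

76.0000

J = [[-2·u, 6·v + 2·w, 2·v], [1, w, v], [-2·u + 2, 0, -4]].
At the point, J = [[4.0000, 2.0000, 2.0000], [1.0000, -2.0000, 1.0000], [6.0000, 0.0000, -4.0000]].
det J = 76.0000.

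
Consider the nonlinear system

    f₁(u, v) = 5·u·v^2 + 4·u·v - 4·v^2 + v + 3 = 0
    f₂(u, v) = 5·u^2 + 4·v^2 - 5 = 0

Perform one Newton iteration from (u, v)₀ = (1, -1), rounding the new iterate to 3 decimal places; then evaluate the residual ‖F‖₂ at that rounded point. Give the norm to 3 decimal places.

At (1, -1): F = (-1.000, 4.000).
Jacobian J = [[5·v^2 + 4·v, 10·u·v + 4·u - 8·v + 1], [10·u, 8·v]].
At the point, J = [[1.000, 3.000], [10.000, -8.000]] (det J = -38.000).
Solving J·Δ = −F gives Δ = (-0.105, 0.368).
Then the next iterate is (u, v)₁ = (0.895, -0.632).
Re-evaluating at (0.895, -0.632): F = (0.29517, 0.60282), so ‖F‖₂ = 0.671.

0.671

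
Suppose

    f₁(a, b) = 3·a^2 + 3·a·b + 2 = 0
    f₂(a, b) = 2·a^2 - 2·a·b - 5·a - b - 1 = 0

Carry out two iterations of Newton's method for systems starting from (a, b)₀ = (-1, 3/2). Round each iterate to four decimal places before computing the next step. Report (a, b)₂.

At (-1, 3/2): F = (0.5000, 7.5000).
Jacobian J = [[6·a + 3·b, 3·a], [4·a - 2·b - 5, -2·a - 1]].
At the point, J = [[-1.5000, -3.0000], [-12.0000, 1.0000]] (det J = -37.5000).
Solving J·Δ = −F gives Δ = (0.6133, -0.1400).
Then the next iterate is (a, b)₁ = (-0.3867, 1.3600).
Round to (-0.3867, 1.3600) and repeat: F = (0.870875, 0.924398), J = [[1.7598, -1.1601], [-9.2668, -0.2266]].
Δ = (0.0785, 0.8697), so (a, b)₂ = (-0.3082, 2.2297).

(-0.3082, 2.2297)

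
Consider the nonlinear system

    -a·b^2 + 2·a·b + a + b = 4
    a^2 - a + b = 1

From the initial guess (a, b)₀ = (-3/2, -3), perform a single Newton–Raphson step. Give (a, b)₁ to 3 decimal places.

(-1.306, -1.974)

At (-3/2, -3): F = (14.000, -0.250).
Jacobian J = [[-b^2 + 2·b + 1, -2·a·b + 2·a + 1], [2·a - 1, 1]].
At the point, J = [[-14.000, -11.000], [-4.000, 1.000]] (det J = -58.000).
Solving J·Δ = −F gives Δ = (0.194, 1.026).
Then the next iterate is (a, b)₁ = (-1.306, -1.974).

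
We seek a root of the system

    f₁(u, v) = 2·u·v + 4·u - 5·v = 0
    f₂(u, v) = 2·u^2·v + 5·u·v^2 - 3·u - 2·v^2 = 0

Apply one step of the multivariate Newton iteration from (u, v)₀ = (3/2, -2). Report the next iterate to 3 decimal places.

(17.300, 3.000)

At (3/2, -2): F = (10.000, 8.500).
Jacobian J = [[2·v + 4, 2·u - 5], [4·u·v + 5·v^2 - 3, 2·u^2 + 10·u·v - 4·v]].
At the point, J = [[0.000, -2.000], [5.000, -17.500]] (det J = 10.000).
Solving J·Δ = −F gives Δ = (15.800, 5.000).
Then the next iterate is (u, v)₁ = (17.300, 3.000).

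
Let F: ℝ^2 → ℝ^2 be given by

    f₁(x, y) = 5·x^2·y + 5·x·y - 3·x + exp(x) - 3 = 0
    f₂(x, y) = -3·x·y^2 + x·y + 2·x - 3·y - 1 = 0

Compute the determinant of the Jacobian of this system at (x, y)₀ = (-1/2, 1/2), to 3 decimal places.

J = [[10·x·y + 5·y + exp(x) - 3, 5·x^2 + 5·x], [-3·y^2 + y + 2, -6·x·y + x - 3]].
At the point, J = [[-2.39347, -1.250], [1.750, -2.000]].
det J = 6.974.

6.974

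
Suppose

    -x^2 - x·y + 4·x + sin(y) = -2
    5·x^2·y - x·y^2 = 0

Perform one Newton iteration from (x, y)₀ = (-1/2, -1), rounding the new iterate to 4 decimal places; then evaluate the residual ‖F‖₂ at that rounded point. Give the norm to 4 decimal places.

0.1647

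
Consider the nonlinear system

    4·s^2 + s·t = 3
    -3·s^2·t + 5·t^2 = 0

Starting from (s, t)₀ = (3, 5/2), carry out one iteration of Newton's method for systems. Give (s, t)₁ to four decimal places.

At (3, 5/2): F = (40.5000, -36.2500).
Jacobian J = [[8·s + t, s], [-6·s·t, -3·s^2 + 10·t]].
At the point, J = [[26.5000, 3.0000], [-45.0000, -2.0000]] (det J = 82.0000).
Solving J·Δ = −F gives Δ = (-0.3384, -10.5107).
Then the next iterate is (s, t)₁ = (2.6616, -8.0107).

(2.6616, -8.0107)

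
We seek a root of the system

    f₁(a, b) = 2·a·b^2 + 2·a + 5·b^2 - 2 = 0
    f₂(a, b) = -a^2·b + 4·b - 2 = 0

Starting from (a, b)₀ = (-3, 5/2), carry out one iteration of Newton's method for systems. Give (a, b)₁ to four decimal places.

At (-3, 5/2): F = (-14.2500, -14.5000).
Jacobian J = [[2·b^2 + 2, 4·a·b + 10·b], [-2·a·b, -a^2 + 4]].
At the point, J = [[14.5000, -5.0000], [15.0000, -5.0000]] (det J = 2.5000).
Solving J·Δ = −F gives Δ = (0.5000, -1.4000).
Then the next iterate is (a, b)₁ = (-2.5000, 1.1000).

(-2.5000, 1.1000)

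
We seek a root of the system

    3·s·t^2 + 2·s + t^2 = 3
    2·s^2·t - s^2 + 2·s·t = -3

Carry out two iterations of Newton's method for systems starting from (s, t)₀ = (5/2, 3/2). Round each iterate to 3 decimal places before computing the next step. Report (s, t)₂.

(-0.973, 1.772)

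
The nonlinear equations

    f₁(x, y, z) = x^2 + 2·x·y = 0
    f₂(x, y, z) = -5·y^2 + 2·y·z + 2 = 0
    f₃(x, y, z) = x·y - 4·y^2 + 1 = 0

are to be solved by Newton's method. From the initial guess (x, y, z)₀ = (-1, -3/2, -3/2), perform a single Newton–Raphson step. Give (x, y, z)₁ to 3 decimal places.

(-0.466, -0.836, -0.428)

At (-1, -3/2, -3/2): F = (4.000, -4.750, -6.500).
Jacobian J = [[2·x + 2·y, 2·x, 0], [0, -10·y + 2·z, 2·y], [y, x - 8·y, 0]].
At the point, J = [[-5.000, -2.000, 0.000], [0.000, 12.000, -3.000], [-1.500, 11.000, 0.000]] (det J = -174.000).
Solving J·Δ = −F gives Δ = (0.534, 0.664, 1.072).
Then the next iterate is (x, y, z)₁ = (-0.466, -0.836, -0.428).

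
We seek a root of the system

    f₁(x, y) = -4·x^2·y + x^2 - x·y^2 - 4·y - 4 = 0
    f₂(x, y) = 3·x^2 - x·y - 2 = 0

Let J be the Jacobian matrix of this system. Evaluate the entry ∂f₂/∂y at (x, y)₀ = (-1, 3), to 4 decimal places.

∂f₂/∂y = -x.
At (-1, 3) this is 1.0000.

1.0000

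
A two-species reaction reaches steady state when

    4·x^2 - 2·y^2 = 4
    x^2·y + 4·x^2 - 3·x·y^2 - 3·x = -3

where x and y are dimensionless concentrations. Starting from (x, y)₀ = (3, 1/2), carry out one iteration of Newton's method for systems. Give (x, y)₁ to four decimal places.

(1.6129, -0.3952)

At (3, 1/2): F = (31.5000, 32.2500).
Jacobian J = [[8·x, -4·y], [2·x·y + 8·x - 3·y^2 - 3, x^2 - 6·x·y]].
At the point, J = [[24.0000, -2.0000], [23.2500, 0.0000]] (det J = 46.5000).
Solving J·Δ = −F gives Δ = (-1.3871, -0.8952).
Then the next iterate is (x, y)₁ = (1.6129, -0.3952).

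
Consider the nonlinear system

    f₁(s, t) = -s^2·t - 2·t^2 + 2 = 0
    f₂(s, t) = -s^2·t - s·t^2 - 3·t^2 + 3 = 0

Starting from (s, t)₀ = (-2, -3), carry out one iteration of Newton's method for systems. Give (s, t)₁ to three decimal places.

At (-2, -3): F = (-4.000, 6.000).
Jacobian J = [[-2·s·t, -s^2 - 4·t], [-2·s·t - t^2, -s^2 - 2·s·t - 6·t]].
At the point, J = [[-12.000, 8.000], [-21.000, 2.000]] (det J = 144.000).
Solving J·Δ = −F gives Δ = (0.389, 1.083).
Then the next iterate is (s, t)₁ = (-1.611, -1.917).

(-1.611, -1.917)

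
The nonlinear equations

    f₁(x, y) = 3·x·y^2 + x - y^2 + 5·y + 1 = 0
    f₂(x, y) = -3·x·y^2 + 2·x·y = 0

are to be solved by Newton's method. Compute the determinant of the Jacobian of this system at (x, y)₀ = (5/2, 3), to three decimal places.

J = [[3·y^2 + 1, 6·x·y - 2·y + 5], [-3·y^2 + 2·y, -6·x·y + 2·x]].
At the point, J = [[28.000, 44.000], [-21.000, -40.000]].
det J = -196.000.

-196.000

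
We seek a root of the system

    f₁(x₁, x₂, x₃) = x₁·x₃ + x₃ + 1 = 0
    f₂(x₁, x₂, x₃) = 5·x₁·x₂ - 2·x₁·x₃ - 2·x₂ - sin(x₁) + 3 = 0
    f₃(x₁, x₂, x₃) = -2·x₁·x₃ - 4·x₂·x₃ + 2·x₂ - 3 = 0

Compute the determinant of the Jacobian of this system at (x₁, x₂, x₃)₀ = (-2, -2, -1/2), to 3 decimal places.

J = [[x₃, 0, x₁ + 1], [5·x₂ - 2·x₃ - cos(x₁), 5·x₁ - 2, -2·x₁], [-2·x₃, -4·x₃ + 2, -2·x₁ - 4·x₂]].
At the point, J = [[-0.500, 0.000, -1.000], [-8.58385, -12.000, 4.000], [1.000, 4.000, 12.000]].
det J = 102.335.

102.335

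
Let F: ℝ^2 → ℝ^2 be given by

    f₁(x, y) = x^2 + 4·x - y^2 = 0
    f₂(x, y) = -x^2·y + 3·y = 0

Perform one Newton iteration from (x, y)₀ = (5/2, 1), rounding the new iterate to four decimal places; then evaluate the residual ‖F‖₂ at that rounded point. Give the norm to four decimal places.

4.1135

At (5/2, 1): F = (15.2500, -3.2500).
Jacobian J = [[2·x + 4, -2·y], [-2·x·y, -x^2 + 3]].
At the point, J = [[9.0000, -2.0000], [-5.0000, -3.2500]] (det J = -39.2500).
Solving J·Δ = −F gives Δ = (-1.4283, 1.1975).
Then the next iterate is (x, y)₁ = (1.0717, 2.1975).
Re-evaluating at (1.0717, 2.1975): F = (0.606335, 4.068581), so ‖F‖₂ = 4.1135.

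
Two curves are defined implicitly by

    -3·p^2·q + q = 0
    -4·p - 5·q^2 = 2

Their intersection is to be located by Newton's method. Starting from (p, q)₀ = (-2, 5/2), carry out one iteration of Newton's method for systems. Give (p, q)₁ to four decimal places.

(-1.4839, 1.4074)

At (-2, 5/2): F = (-27.5000, -25.2500).
Jacobian J = [[-6·p·q, -3·p^2 + 1], [-4, -10·q]].
At the point, J = [[30.0000, -11.0000], [-4.0000, -25.0000]] (det J = -794.0000).
Solving J·Δ = −F gives Δ = (0.5161, -1.0926).
Then the next iterate is (p, q)₁ = (-1.4839, 1.4074).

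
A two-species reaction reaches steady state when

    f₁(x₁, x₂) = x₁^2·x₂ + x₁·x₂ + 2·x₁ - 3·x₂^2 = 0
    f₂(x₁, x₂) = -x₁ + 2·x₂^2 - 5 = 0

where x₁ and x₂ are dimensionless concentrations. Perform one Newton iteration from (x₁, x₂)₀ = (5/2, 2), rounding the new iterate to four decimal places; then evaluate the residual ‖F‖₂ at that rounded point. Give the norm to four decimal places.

At (5/2, 2): F = (10.5000, 0.5000).
Jacobian J = [[2·x₁·x₂ + x₂ + 2, x₁^2 + x₁ - 6·x₂], [-1, 4·x₂]].
At the point, J = [[14.0000, -3.2500], [-1.0000, 8.0000]] (det J = 108.7500).
Solving J·Δ = −F gives Δ = (-0.7874, -0.1609).
Then the next iterate is (x₁, x₂)₁ = (1.7126, 1.8391).
Re-evaluating at (1.7126, 1.8391): F = (1.822054, 0.051978), so ‖F‖₂ = 1.8228.

1.8228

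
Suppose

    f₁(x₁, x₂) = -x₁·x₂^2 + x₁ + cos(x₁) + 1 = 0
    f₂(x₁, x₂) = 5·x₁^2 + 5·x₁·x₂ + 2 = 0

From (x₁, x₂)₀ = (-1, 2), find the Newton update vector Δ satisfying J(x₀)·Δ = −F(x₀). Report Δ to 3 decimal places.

(0.992, -0.600)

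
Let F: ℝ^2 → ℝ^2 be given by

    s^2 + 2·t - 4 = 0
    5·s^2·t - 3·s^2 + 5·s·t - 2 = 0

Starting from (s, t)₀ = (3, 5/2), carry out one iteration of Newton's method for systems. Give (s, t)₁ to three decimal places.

(1.380, 2.360)

At (3, 5/2): F = (10.000, 121.000).
Jacobian J = [[2·s, 2], [10·s·t - 6·s + 5·t, 5·s^2 + 5·s]].
At the point, J = [[6.000, 2.000], [69.500, 60.000]] (det J = 221.000).
Solving J·Δ = −F gives Δ = (-1.620, -0.140).
Then the next iterate is (s, t)₁ = (1.380, 2.360).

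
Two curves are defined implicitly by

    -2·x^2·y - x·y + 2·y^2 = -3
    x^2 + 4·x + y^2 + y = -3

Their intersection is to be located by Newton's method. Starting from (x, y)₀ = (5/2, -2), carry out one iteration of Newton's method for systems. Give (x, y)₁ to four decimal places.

(-0.0940, -2.6986)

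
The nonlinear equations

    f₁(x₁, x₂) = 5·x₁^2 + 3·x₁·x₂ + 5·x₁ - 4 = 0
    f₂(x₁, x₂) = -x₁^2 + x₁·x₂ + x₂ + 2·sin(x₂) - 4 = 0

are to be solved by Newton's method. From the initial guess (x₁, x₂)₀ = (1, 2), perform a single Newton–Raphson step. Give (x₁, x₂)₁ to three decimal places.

(0.529, 1.299)

At (1, 2): F = (12.000, 0.81859).
Jacobian J = [[10·x₁ + 3·x₂ + 5, 3·x₁], [-2·x₁ + x₂, x₁ + 2·cos(x₂) + 1]].
At the point, J = [[21.000, 3.000], [0.000, 1.16771]] (det J = 24.52183).
Solving J·Δ = −F gives Δ = (-0.471, -0.701).
Then the next iterate is (x₁, x₂)₁ = (0.529, 1.299).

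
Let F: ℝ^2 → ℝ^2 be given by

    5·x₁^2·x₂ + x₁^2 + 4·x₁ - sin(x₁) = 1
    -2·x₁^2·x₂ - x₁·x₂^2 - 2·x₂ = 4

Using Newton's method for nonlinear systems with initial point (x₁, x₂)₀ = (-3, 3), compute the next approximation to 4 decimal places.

(-1.6421, 2.8321)

At (-3, 3): F = (131.141120, -37.0000).
Jacobian J = [[10·x₁·x₂ + 2·x₁ - cos(x₁) + 4, 5·x₁^2], [-4·x₁·x₂ - x₂^2, -2·x₁^2 - 2·x₁·x₂ - 2]].
At the point, J = [[-91.010008, 45.0000], [27.0000, -2.0000]] (det J = -1032.979985).
Solving J·Δ = −F gives Δ = (1.3579, -0.1679).
Then the next iterate is (x₁, x₂)₁ = (-1.6421, 2.8321).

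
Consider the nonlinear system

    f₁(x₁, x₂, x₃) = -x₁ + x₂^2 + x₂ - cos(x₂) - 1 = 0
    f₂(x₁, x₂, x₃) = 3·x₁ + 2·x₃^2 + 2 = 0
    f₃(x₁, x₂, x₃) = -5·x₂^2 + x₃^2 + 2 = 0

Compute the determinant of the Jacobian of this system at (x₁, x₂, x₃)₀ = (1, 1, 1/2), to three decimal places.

-31.524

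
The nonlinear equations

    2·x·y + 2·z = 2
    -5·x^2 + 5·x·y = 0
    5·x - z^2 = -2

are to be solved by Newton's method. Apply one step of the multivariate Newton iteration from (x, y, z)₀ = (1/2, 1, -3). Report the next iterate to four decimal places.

(18.5000, 0.5000, -17.2500)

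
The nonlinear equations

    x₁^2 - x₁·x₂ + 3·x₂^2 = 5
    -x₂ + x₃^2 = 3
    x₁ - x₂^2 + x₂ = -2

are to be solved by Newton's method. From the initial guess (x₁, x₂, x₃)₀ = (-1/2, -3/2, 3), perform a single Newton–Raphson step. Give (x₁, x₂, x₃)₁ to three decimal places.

At (-1/2, -3/2, 3): F = (1.250, 7.500, -2.250).
Jacobian J = [[2·x₁ - x₂, -x₁ + 6·x₂, 0], [0, -1, 2·x₃], [1, -2·x₂ + 1, 0]].
At the point, J = [[0.500, -8.500, 0.000], [0.000, -1.000, 6.000], [1.000, 4.000, 0.000]] (det J = -63.000).
Solving J·Δ = −F gives Δ = (1.345, 0.226, -1.212).
Then the next iterate is (x₁, x₂, x₃)₁ = (0.845, -1.274, 1.788).

(0.845, -1.274, 1.788)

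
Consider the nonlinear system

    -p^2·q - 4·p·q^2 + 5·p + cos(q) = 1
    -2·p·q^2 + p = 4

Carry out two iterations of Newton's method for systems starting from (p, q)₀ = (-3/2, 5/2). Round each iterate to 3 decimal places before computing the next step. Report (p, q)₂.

At (-3/2, 5/2): F = (22.57386, 13.250).
Jacobian J = [[-2·p·q - 4·q^2 + 5, -p^2 - 8·p·q - sin(q)], [-2·q^2 + 1, -4·p·q]].
At the point, J = [[-12.500, 27.15153], [-11.500, 15.000]] (det J = 124.74257).
Solving J·Δ = −F gives Δ = (0.170, -0.753).
Then the next iterate is (p, q)₁ = (-1.330, 1.747).
Round to (-1.330, 1.747) and repeat: F = (5.32113, 2.78834), J = [[-2.56102, 15.83466], [-5.10402, 9.29404]].
Δ = (-0.093, -0.351), so (p, q)₂ = (-1.423, 1.396).

(-1.423, 1.396)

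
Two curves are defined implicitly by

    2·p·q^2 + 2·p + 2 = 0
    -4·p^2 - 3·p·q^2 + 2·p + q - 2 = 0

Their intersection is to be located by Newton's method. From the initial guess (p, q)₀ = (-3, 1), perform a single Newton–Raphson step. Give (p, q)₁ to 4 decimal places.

At (-3, 1): F = (-10.0000, -34.0000).
Jacobian J = [[2·q^2 + 2, 4·p·q], [-8·p - 3·q^2 + 2, -6·p·q + 1]].
At the point, J = [[4.0000, -12.0000], [23.0000, 19.0000]] (det J = 352.0000).
Solving J·Δ = −F gives Δ = (1.6989, -0.2670).
Then the next iterate is (p, q)₁ = (-1.3011, 0.7330).

(-1.3011, 0.7330)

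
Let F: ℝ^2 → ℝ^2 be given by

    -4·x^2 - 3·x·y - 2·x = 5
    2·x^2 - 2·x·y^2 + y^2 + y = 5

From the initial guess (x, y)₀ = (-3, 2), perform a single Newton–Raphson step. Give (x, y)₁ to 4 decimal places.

(-1.6335, 1.4596)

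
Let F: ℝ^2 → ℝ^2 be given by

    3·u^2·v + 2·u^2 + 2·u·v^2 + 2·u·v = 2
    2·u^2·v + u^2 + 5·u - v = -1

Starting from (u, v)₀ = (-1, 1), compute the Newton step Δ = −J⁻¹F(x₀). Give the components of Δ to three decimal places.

(-0.778, 1.222)

At (-1, 1): F = (-1.000, -2.000).
Jacobian J = [[6·u·v + 4·u + 2·v^2 + 2·v, 3·u^2 + 4·u·v + 2·u], [4·u·v + 2·u + 5, 2·u^2 - 1]].
At the point, J = [[-6.000, -3.000], [-1.000, 1.000]] (det J = -9.000).
Solving J·Δ = −F gives Δ = (-0.778, 1.222).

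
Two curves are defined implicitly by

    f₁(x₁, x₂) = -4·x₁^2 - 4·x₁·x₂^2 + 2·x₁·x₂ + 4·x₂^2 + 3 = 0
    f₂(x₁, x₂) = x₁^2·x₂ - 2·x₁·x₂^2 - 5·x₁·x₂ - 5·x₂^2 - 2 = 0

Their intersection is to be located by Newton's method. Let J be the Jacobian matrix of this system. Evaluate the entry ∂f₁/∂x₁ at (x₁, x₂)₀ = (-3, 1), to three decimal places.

22.000

∂f₁/∂x₁ = -8·x₁ - 4·x₂^2 + 2·x₂.
At (-3, 1) this is 22.000.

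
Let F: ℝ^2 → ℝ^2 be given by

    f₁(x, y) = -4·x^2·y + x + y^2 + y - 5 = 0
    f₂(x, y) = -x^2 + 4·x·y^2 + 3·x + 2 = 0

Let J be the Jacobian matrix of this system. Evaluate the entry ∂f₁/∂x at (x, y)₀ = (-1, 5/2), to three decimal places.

21.000

∂f₁/∂x = -8·x·y + 1.
At (-1, 5/2) this is 21.000.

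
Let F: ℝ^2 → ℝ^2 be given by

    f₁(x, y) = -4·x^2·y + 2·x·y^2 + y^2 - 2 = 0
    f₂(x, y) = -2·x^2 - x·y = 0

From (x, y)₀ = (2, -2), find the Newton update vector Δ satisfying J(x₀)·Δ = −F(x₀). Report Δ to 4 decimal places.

At (2, -2): F = (50.0000, -4.0000).
Jacobian J = [[-8·x·y + 2·y^2, -4·x^2 + 4·x·y + 2·y], [-4·x - y, -x]].
At the point, J = [[40.0000, -36.0000], [-6.0000, -2.0000]] (det J = -296.0000).
Solving J·Δ = −F gives Δ = (-0.8243, 0.4730).

(-0.8243, 0.4730)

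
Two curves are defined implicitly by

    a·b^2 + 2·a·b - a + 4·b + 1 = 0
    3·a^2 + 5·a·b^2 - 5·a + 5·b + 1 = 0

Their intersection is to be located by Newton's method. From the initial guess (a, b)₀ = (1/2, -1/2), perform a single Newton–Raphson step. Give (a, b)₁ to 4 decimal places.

At (1/2, -1/2): F = (-1.8750, -2.6250).
Jacobian J = [[b^2 + 2·b - 1, 2·a·b + 2·a + 4], [6·a + 5·b^2 - 5, 10·a·b + 5]].
At the point, J = [[-1.7500, 4.5000], [-0.7500, 2.5000]] (det J = -1.0000).
Solving J·Δ = −F gives Δ = (7.1250, 3.1875).
Then the next iterate is (a, b)₁ = (7.6250, 2.6875).

(7.6250, 2.6875)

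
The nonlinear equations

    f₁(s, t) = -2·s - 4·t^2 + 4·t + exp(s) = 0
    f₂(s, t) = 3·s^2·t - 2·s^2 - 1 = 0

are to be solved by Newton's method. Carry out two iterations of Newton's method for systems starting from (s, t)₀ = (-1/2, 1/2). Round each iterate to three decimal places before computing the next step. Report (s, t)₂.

(0.570, 0.945)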